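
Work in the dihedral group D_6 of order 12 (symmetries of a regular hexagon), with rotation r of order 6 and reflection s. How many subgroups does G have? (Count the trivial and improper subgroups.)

|G| = 12, so by Lagrange every subgroup order divides 12. Divisors: 1, 2, 3, 4, 6, 12.
Subgroups by order — order 1: 1; order 2: 7; order 3: 1; order 4: 3; order 6: 3; order 12: 1.
Total: 1 + 7 + 1 + 3 + 3 + 1 = 16.

16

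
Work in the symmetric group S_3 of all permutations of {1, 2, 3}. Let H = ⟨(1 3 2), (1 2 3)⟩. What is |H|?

3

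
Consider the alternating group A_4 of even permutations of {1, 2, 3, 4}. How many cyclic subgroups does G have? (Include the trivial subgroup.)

Each element a generates a cyclic subgroup ⟨a⟩; distinct elements may generate the same one (a cyclic group of order d has φ(d) generators).
Cyclic subgroups by order — order 1: 1; order 2: 3; order 3: 4.
Total: 8.

8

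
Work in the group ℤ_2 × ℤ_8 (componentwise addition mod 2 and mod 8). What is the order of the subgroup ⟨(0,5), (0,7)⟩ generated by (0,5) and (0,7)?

|⟨(0,5)⟩| = 8 and |⟨(0,7)⟩| = 8, so |H| is a multiple of lcm(8, 8) = 8 and divides |G| = 16.
Closing under the operation: H = {(0,0), (0,1), (0,2), (0,3), (0,4), (0,5), (0,6), (0,7)}, so |H| = 8.

8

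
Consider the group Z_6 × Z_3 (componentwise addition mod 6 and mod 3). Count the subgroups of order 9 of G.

|G| = 18 and 9 | 18, so subgroups of order 9 are possible by Lagrange.
The subgroups of order 9 are: {(0,0), (0,1), (0,2), (2,0), (2,1), (2,2), (4,0), (4,1), (4,2)}.
So G has 1 subgroup of order 9.

1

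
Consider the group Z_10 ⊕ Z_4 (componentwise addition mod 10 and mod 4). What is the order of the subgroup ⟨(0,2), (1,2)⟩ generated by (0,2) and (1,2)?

20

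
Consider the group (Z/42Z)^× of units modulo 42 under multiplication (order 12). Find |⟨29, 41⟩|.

4

|⟨29⟩| = 2 and |⟨41⟩| = 2, so |H| is a multiple of lcm(2, 2) = 2 and divides |G| = 12.
Closing under the operation: H = {1, 13, 29, 41}, so |H| = 4.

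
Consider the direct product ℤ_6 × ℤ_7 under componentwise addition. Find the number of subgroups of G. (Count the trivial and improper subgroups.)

|G| = 42, so by Lagrange every subgroup order divides 42. Divisors: 1, 2, 3, 6, 7, 14, 21, 42.
Subgroups by order — order 1: 1; order 2: 1; order 3: 1; order 6: 1; order 7: 1; order 14: 1; order 21: 1; order 42: 1.
Total: 1 + 1 + 1 + 1 + 1 + 1 + 1 + 1 = 8.

8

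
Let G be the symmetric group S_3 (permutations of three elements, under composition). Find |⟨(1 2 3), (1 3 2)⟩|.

3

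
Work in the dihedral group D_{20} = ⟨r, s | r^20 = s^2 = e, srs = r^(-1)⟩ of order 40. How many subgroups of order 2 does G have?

21

|G| = 40 and 2 | 40, so subgroups of order 2 are possible by Lagrange.
The subgroups of order 2 are: {e, r^10}; {e, r^10s}; {e, r^11s}; {e, r^12s}; … (21 in all).
So G has 21 subgroups of order 2.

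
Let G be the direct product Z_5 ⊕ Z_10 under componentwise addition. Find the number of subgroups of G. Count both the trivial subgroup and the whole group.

16

|G| = 50, so by Lagrange every subgroup order divides 50. Divisors: 1, 2, 5, 10, 25, 50.
Subgroups by order — order 1: 1; order 2: 1; order 5: 6; order 10: 6; order 25: 1; order 50: 1.
Total: 1 + 1 + 6 + 6 + 1 + 1 = 16.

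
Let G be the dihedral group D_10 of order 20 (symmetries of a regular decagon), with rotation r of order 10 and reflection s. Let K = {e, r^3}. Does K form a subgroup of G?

r^3 ∈ K but its inverse r^7 ∉ K, so K is not a subgroup.

No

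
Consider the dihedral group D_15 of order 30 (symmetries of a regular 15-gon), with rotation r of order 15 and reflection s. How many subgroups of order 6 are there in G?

5

|G| = 30 and 6 | 30, so subgroups of order 6 are possible by Lagrange.
The subgroups of order 6 are: {e, r^5, r^10, s, r^5s, r^10s}; {e, r^5, r^10, rs, r^6s, r^11s}; {e, r^5, r^10, r^2s, r^7s, r^12s}; {e, r^5, r^10, r^3s, r^8s, r^13s}; … (5 in all).
So G has 5 subgroups of order 6.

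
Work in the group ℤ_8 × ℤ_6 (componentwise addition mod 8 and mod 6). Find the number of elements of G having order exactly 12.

8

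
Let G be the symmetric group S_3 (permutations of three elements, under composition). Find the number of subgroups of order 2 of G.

3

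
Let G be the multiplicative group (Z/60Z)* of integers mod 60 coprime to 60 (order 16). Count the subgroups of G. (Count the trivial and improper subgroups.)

|G| = 16, so by Lagrange every subgroup order divides 16. Divisors: 1, 2, 4, 8, 16.
Subgroups by order — order 1: 1; order 2: 7; order 4: 11; order 8: 7; order 16: 1.
Total: 1 + 7 + 11 + 7 + 1 = 27.

27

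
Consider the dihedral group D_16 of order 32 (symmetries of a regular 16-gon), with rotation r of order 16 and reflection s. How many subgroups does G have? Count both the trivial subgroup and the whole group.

|G| = 32, so by Lagrange every subgroup order divides 32. Divisors: 1, 2, 4, 8, 16, 32.
Subgroups by order — order 1: 1; order 2: 17; order 4: 9; order 8: 5; order 16: 3; order 32: 1.
Total: 1 + 17 + 9 + 5 + 3 + 1 = 36.

36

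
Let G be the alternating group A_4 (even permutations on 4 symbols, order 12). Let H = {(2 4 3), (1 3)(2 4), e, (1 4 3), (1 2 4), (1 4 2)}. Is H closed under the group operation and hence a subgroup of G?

(2 4 3) ∈ H but its inverse (2 3 4) ∉ H, so H is not a subgroup.

No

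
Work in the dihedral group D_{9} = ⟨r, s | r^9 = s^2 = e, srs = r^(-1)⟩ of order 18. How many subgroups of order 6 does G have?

3

|G| = 18 and 6 | 18, so subgroups of order 6 are possible by Lagrange.
The subgroups of order 6 are: {e, r^3, r^6, r^2s, r^5s, r^8s}; {e, r^3, r^6, s, r^3s, r^6s}; {e, r^3, r^6, rs, r^4s, r^7s}.
So G has 3 subgroups of order 6.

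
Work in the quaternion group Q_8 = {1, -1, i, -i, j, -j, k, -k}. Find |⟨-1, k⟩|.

4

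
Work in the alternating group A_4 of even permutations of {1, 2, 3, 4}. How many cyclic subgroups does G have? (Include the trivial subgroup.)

Group the elements of G by the cyclic subgroup they generate; each cyclic subgroup of order d accounts for φ(d) elements.
Cyclic subgroups by order — order 1: 1; order 2: 3; order 3: 4.
Total: 8.

8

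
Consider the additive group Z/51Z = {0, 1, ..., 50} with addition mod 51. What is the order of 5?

In Z/51Z, the order of an element a is n/gcd(a, n).
gcd(5, 51) = 1, so |⟨5⟩| = 51/1 = 51.

51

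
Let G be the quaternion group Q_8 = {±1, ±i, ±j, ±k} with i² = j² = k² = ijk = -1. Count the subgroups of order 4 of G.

3

|G| = 8 and 4 | 8, so subgroups of order 4 are possible by Lagrange.
The subgroups of order 4 are: {1, -1, i, -i}; {1, -1, j, -j}; {1, -1, k, -k}.
So G has 3 subgroups of order 4.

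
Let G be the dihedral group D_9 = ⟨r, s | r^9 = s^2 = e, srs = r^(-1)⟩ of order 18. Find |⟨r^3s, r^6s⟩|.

6

|⟨r^3s⟩| = 2 and |⟨r^6s⟩| = 2, so |H| is a multiple of lcm(2, 2) = 2 and divides |G| = 18.
Closing under the operation: H = {e, r^3, r^6, s, r^3s, r^6s}, so |H| = 6.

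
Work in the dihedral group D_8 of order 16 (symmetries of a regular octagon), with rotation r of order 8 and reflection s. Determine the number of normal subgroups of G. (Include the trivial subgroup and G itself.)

G has 19 subgroups. Checking conjugation-invariance by order — order 1: 1/1 normal; order 2: 1/9 normal; order 4: 1/5 normal; order 8: 3/3 normal; order 16: 1/1 normal.
Total normal subgroups: 7.

7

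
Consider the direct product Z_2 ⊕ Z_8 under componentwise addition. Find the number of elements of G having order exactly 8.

An element (a,b) has order lcm(ord(a), ord(b)); count pairs with lcm equal to 8.
Enumerating gives 8 such elements.

8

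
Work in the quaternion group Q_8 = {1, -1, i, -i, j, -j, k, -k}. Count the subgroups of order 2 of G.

1

|G| = 8 and 2 | 8, so subgroups of order 2 are possible by Lagrange.
The subgroups of order 2 are: {1, -1}.
So G has 1 subgroup of order 2.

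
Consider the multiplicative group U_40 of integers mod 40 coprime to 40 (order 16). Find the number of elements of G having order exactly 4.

8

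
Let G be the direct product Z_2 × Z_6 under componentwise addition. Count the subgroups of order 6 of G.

|G| = 12 and 6 | 12, so subgroups of order 6 are possible by Lagrange.
The subgroups of order 6 are: {(0,0), (0,1), (0,2), (0,3), (0,4), (0,5)}; {(0,0), (0,2), (0,4), (1,0), (1,2), (1,4)}; {(0,0), (0,2), (0,4), (1,1), (1,3), (1,5)}.
So G has 3 subgroups of order 6.

3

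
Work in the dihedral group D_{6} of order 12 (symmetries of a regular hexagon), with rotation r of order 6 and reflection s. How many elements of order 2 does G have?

7

The elements of order 2 are: r^3, s, rs, r^2s, r^3s, r^4s, r^5s.
That's 7.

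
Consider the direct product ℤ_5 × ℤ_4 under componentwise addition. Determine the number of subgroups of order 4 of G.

1

|G| = 20 and 4 | 20, so subgroups of order 4 are possible by Lagrange.
The subgroups of order 4 are: {(0,0), (0,1), (0,2), (0,3)}.
So G has 1 subgroup of order 4.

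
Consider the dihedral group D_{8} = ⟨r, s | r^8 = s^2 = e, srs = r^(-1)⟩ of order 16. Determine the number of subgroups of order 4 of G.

5

|G| = 16 and 4 | 16, so subgroups of order 4 are possible by Lagrange.
The subgroups of order 4 are: {e, r^2, r^4, r^6}; {e, r^4, r^2s, r^6s}; {e, r^4, r^3s, r^7s}; {e, r^4, s, r^4s}; … (5 in all).
So G has 5 subgroups of order 4.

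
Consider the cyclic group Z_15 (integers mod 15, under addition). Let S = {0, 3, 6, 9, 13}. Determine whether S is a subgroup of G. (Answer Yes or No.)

3 ∈ S but its inverse 12 ∉ S, so S is not a subgroup.

No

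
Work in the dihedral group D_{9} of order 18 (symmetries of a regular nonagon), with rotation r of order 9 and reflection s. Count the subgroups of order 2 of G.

|G| = 18 and 2 | 18, so subgroups of order 2 are possible by Lagrange.
The subgroups of order 2 are: {e, r^2s}; {e, r^3s}; {e, r^4s}; {e, r^5s}; … (9 in all).
So G has 9 subgroups of order 2.

9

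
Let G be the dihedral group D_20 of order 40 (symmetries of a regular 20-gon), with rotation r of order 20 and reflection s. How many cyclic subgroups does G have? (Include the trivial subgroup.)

26

A cyclic subgroup of order d is generated by each of its φ(d) elements of order d, so the cyclic subgroups of order d number (#elements of order d)/φ(d).
Cyclic subgroups by order — order 1: 1; order 2: 21; order 4: 1; order 5: 1; order 10: 1; order 20: 1.
Total: 26.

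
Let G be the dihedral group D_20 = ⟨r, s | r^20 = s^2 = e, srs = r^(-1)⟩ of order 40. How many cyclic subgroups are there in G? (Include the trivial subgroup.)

26

Group the elements of G by the cyclic subgroup they generate; each cyclic subgroup of order d accounts for φ(d) elements.
Cyclic subgroups by order — order 1: 1; order 2: 21; order 4: 1; order 5: 1; order 10: 1; order 20: 1.
Total: 26.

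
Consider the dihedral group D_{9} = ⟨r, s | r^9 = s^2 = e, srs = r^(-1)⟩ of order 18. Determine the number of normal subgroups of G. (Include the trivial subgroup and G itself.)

G has 16 subgroups. Checking conjugation-invariance by order — order 1: 1/1 normal; order 2: 0/9 normal; order 3: 1/1 normal; order 6: 0/3 normal; order 9: 1/1 normal; order 18: 1/1 normal.
Total normal subgroups: 4.

4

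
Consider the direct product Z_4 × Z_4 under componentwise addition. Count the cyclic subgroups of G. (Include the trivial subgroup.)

10

A cyclic subgroup of order d is generated by each of its φ(d) elements of order d, so the cyclic subgroups of order d number (#elements of order d)/φ(d).
Cyclic subgroups by order — order 1: 1; order 2: 3; order 4: 6.
Total: 10.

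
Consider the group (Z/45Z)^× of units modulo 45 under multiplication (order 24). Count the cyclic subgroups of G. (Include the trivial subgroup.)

12

Group the elements of G by the cyclic subgroup they generate; each cyclic subgroup of order d accounts for φ(d) elements.
Cyclic subgroups by order — order 1: 1; order 2: 3; order 3: 1; order 4: 2; order 6: 3; order 12: 2.
Total: 12.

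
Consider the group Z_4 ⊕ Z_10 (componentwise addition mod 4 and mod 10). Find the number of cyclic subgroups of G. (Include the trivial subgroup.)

Each element a generates a cyclic subgroup ⟨a⟩; distinct elements may generate the same one (a cyclic group of order d has φ(d) generators).
Cyclic subgroups by order — order 1: 1; order 2: 3; order 4: 2; order 5: 1; order 10: 3; order 20: 2.
Total: 12.

12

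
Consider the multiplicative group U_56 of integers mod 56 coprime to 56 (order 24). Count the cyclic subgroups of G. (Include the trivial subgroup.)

16

Group the elements of G by the cyclic subgroup they generate; each cyclic subgroup of order d accounts for φ(d) elements.
Cyclic subgroups by order — order 1: 1; order 2: 7; order 3: 1; order 6: 7.
Total: 16.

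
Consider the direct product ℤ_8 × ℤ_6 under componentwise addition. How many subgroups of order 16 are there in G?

1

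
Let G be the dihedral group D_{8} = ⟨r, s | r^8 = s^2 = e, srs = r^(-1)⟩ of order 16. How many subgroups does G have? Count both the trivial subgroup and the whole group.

19

|G| = 16, so by Lagrange every subgroup order divides 16. Divisors: 1, 2, 4, 8, 16.
Subgroups by order — order 1: 1; order 2: 9; order 4: 5; order 8: 3; order 16: 1.
Total: 1 + 9 + 5 + 3 + 1 = 19.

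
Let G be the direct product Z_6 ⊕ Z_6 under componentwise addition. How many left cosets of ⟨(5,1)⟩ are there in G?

6

|⟨(5,1)⟩| = 6 and |G| = 36.
By Lagrange, [G : H] = |G|/|H| = 36/6 = 6.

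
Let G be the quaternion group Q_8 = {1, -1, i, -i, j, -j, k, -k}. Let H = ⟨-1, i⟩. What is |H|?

4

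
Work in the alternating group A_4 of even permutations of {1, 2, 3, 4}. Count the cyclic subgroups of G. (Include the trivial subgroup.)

A cyclic subgroup of order d is generated by each of its φ(d) elements of order d, so the cyclic subgroups of order d number (#elements of order d)/φ(d).
Cyclic subgroups by order — order 1: 1; order 2: 3; order 3: 4.
Total: 8.

8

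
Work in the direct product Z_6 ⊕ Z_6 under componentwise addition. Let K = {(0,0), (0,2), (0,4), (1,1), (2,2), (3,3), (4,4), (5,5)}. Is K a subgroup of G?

No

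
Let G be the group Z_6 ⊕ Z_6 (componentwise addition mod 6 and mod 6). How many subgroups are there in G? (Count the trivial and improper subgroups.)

30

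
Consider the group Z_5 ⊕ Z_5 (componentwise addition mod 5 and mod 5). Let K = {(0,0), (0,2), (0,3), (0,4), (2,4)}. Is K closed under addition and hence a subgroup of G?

No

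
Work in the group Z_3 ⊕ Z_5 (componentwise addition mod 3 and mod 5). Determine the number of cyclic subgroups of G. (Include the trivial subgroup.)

Group the elements of G by the cyclic subgroup they generate; each cyclic subgroup of order d accounts for φ(d) elements.
Cyclic subgroups by order — order 1: 1; order 3: 1; order 5: 1; order 15: 1.
Total: 4.

4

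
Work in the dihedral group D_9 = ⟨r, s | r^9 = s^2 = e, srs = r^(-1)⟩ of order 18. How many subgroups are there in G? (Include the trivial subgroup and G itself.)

16

|G| = 18, so by Lagrange every subgroup order divides 18. Divisors: 1, 2, 3, 6, 9, 18.
Subgroups by order — order 1: 1; order 2: 9; order 3: 1; order 6: 3; order 9: 1; order 18: 1.
Total: 1 + 9 + 1 + 3 + 1 + 1 = 16.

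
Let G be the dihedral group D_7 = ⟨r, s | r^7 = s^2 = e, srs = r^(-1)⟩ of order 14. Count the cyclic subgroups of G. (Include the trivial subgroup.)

9

Group the elements of G by the cyclic subgroup they generate; each cyclic subgroup of order d accounts for φ(d) elements.
Cyclic subgroups by order — order 1: 1; order 2: 7; order 7: 1.
Total: 9.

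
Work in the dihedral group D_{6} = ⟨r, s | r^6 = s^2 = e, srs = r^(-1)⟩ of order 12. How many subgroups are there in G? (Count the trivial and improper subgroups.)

|G| = 12, so by Lagrange every subgroup order divides 12. Divisors: 1, 2, 3, 4, 6, 12.
Subgroups by order — order 1: 1; order 2: 7; order 3: 1; order 4: 3; order 6: 3; order 12: 1.
Total: 1 + 7 + 1 + 3 + 3 + 1 = 16.

16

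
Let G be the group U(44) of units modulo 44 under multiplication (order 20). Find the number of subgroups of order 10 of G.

3

|G| = 20 and 10 | 20, so subgroups of order 10 are possible by Lagrange.
The subgroups of order 10 are: {1, 5, 9, 13, 17, 21, 25, 29, 37, 41}; {1, 3, 5, 9, 15, 23, 25, 27, 31, 37}; {1, 5, 7, 9, 19, 25, 35, 37, 39, 43}.
So G has 3 subgroups of order 10.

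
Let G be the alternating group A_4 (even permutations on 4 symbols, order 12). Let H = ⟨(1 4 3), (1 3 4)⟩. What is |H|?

3

|⟨(1 4 3)⟩| = 3 and |⟨(1 3 4)⟩| = 3, so |H| is a multiple of lcm(3, 3) = 3 and divides |G| = 12.
Closing under the operation: H = {e, (1 3 4), (1 4 3)}, so |H| = 3.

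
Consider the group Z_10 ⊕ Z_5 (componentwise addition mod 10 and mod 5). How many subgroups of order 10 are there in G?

|G| = 50 and 10 | 50, so subgroups of order 10 are possible by Lagrange.
The subgroups of order 10 are: {(0,0), (0,1), (0,2), (0,3), (0,4), (5,0), (5,1), (5,2), (5,3), (5,4)}; {(0,0), (1,0), (2,0), (3,0), (4,0), (5,0), (6,0), (7,0), (8,0), (9,0)}; {(0,0), (1,1), (2,2), (3,3), (4,4), (5,0), (6,1), (7,2), (8,3), (9,4)}; {(0,0), (1,2), (2,4), (3,1), (4,3), (5,0), (6,2), (7,4), (8,1), (9,3)}; … (6 in all).
So G has 6 subgroups of order 10.

6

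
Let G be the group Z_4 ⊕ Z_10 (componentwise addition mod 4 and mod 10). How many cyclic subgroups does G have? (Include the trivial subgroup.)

Each element a generates a cyclic subgroup ⟨a⟩; distinct elements may generate the same one (a cyclic group of order d has φ(d) generators).
Cyclic subgroups by order — order 1: 1; order 2: 3; order 4: 2; order 5: 1; order 10: 3; order 20: 2.
Total: 12.

12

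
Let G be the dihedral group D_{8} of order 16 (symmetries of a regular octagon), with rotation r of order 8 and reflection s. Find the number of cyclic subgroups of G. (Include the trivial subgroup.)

12

Group the elements of G by the cyclic subgroup they generate; each cyclic subgroup of order d accounts for φ(d) elements.
Cyclic subgroups by order — order 1: 1; order 2: 9; order 4: 1; order 8: 1.
Total: 12.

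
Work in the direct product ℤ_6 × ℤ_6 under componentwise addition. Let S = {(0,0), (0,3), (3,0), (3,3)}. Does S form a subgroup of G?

Yes

|S| = 4 divides |G| = 36, consistent with Lagrange.
S contains the identity, every element's inverse is in S, and S is closed under +: it is a subgroup.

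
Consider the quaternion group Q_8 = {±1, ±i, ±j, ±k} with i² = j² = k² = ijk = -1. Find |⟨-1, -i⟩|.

4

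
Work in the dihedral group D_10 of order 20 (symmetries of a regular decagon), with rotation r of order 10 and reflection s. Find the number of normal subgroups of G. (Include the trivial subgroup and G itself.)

7

G has 22 subgroups. Checking conjugation-invariance by order — order 1: 1/1 normal; order 2: 1/11 normal; order 4: 0/5 normal; order 5: 1/1 normal; order 10: 3/3 normal; order 20: 1/1 normal.
Total normal subgroups: 7.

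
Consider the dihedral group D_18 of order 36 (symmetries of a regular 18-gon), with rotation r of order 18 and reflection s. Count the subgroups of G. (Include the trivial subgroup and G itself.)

|G| = 36, so by Lagrange every subgroup order divides 36. Divisors: 1, 2, 3, 4, 6, 9, 12, 18, 36.
Subgroups by order — order 1: 1; order 2: 19; order 3: 1; order 4: 9; order 6: 7; order 9: 1; order 12: 3; order 18: 3; order 36: 1.
Total: 1 + 19 + 1 + 9 + 7 + 1 + 3 + 3 + 1 = 45.

45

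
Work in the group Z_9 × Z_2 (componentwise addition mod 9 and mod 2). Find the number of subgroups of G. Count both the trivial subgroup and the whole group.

6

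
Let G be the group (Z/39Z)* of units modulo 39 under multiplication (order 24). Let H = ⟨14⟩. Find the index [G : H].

|⟨14⟩| = 2 and |G| = 24.
By Lagrange, [G : H] = |G|/|H| = 24/2 = 12.

12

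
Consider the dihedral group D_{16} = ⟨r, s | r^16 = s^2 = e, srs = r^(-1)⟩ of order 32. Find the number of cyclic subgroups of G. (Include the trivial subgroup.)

A cyclic subgroup of order d is generated by each of its φ(d) elements of order d, so the cyclic subgroups of order d number (#elements of order d)/φ(d).
Cyclic subgroups by order — order 1: 1; order 2: 17; order 4: 1; order 8: 1; order 16: 1.
Total: 21.

21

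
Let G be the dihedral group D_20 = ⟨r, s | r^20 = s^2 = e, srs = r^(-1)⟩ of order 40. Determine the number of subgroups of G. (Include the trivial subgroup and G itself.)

|G| = 40, so by Lagrange every subgroup order divides 40. Divisors: 1, 2, 4, 5, 8, 10, 20, 40.
Subgroups by order — order 1: 1; order 2: 21; order 4: 11; order 5: 1; order 8: 5; order 10: 5; order 20: 3; order 40: 1.
Total: 1 + 21 + 11 + 1 + 5 + 5 + 3 + 1 = 48.

48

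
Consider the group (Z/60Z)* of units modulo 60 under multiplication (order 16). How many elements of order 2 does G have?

7

The elements of order 2 are: 11, 19, 29, 31, 41, 49, 59.
That's 7.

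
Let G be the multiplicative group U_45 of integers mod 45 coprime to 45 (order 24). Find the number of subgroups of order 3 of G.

1

|G| = 24 and 3 | 24, so subgroups of order 3 are possible by Lagrange.
The subgroups of order 3 are: {1, 16, 31}.
So G has 1 subgroup of order 3.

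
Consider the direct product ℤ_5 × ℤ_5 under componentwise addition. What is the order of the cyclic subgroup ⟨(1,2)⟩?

The order of (1,2) in Z_5 × Z_5 is lcm(ord(1) in Z_5, ord(2) in Z_5).
ord(1) = 5 and ord(2) = 5, so |⟨(1,2)⟩| = lcm(5, 5) = 5.

5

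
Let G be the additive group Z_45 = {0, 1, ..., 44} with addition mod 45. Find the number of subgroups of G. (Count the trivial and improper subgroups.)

6

Subgroups of the cyclic group Z_45 correspond bijectively to divisors of 45.
Divisors of 45: 1, 3, 5, 9, 15, 45.
So Z_45 has 6 subgroups.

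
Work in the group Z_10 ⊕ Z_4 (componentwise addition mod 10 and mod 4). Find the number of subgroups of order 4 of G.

3

|G| = 40 and 4 | 40, so subgroups of order 4 are possible by Lagrange.
The subgroups of order 4 are: {(0,0), (0,1), (0,2), (0,3)}; {(0,0), (0,2), (5,0), (5,2)}; {(0,0), (0,2), (5,1), (5,3)}.
So G has 3 subgroups of order 4.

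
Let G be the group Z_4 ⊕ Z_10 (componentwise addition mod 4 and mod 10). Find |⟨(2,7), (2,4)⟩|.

|⟨(2,7)⟩| = 10 and |⟨(2,4)⟩| = 10, so |H| is a multiple of lcm(10, 10) = 10 and divides |G| = 40.
Closing under the operation: H = {(0,0), (0,1), (0,2), (0,3), (0,4), (0,5), (0,6), (0,7), (0,8), (0,9), (2,0), (2,1), (2,2), (2,3), (2,4), (2,5), (2,6), (2,7), (2,8), (2,9)}, so |H| = 20.

20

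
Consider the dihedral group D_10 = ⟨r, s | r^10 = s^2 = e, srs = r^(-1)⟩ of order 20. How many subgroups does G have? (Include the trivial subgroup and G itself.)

|G| = 20, so by Lagrange every subgroup order divides 20. Divisors: 1, 2, 4, 5, 10, 20.
Subgroups by order — order 1: 1; order 2: 11; order 4: 5; order 5: 1; order 10: 3; order 20: 1.
Total: 1 + 11 + 5 + 1 + 3 + 1 = 22.

22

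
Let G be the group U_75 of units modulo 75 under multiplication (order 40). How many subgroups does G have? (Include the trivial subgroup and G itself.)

|G| = 40, so by Lagrange every subgroup order divides 40. Divisors: 1, 2, 4, 5, 8, 10, 20, 40.
Subgroups by order — order 1: 1; order 2: 3; order 4: 3; order 5: 1; order 8: 1; order 10: 3; order 20: 3; order 40: 1.
Total: 1 + 3 + 3 + 1 + 1 + 3 + 3 + 1 = 16.

16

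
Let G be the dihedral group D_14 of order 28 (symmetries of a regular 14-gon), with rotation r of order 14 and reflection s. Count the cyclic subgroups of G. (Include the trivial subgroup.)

A cyclic subgroup of order d is generated by each of its φ(d) elements of order d, so the cyclic subgroups of order d number (#elements of order d)/φ(d).
Cyclic subgroups by order — order 1: 1; order 2: 15; order 7: 1; order 14: 1.
Total: 18.

18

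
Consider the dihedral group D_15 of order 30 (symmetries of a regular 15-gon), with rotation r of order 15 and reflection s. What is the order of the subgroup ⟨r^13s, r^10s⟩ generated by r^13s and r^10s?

|⟨r^13s⟩| = 2 and |⟨r^10s⟩| = 2, so |H| is a multiple of lcm(2, 2) = 2 and divides |G| = 30.
Closing under the operation: H = {e, r^3, r^6, r^9, r^12, rs, r^4s, r^7s, r^10s, r^13s}, so |H| = 10.

10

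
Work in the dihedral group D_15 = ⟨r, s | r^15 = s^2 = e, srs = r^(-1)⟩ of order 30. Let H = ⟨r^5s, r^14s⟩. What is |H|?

|⟨r^5s⟩| = 2 and |⟨r^14s⟩| = 2, so |H| is a multiple of lcm(2, 2) = 2 and divides |G| = 30.
Closing under the operation: H = {e, r^3, r^6, r^9, r^12, r^2s, r^5s, r^8s, r^11s, r^14s}, so |H| = 10.

10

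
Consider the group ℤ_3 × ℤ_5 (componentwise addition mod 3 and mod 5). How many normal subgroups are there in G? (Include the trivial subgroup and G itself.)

4

G is abelian, so every subgroup is normal.
G has 4 subgroups in total, hence 4 normal subgroups.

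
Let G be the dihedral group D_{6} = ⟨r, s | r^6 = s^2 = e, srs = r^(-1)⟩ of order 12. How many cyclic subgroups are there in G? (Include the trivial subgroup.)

10

Each element a generates a cyclic subgroup ⟨a⟩; distinct elements may generate the same one (a cyclic group of order d has φ(d) generators).
Cyclic subgroups by order — order 1: 1; order 2: 7; order 3: 1; order 6: 1.
Total: 10.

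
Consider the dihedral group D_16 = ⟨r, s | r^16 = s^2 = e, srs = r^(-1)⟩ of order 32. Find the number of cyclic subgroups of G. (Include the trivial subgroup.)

21

Group the elements of G by the cyclic subgroup they generate; each cyclic subgroup of order d accounts for φ(d) elements.
Cyclic subgroups by order — order 1: 1; order 2: 17; order 4: 1; order 8: 1; order 16: 1.
Total: 21.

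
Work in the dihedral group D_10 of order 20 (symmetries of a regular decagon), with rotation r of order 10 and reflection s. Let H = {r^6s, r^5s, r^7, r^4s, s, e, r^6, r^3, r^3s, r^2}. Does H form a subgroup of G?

No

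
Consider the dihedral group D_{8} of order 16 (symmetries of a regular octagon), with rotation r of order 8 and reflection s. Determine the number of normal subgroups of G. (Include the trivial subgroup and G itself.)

G has 19 subgroups. Checking conjugation-invariance by order — order 1: 1/1 normal; order 2: 1/9 normal; order 4: 1/5 normal; order 8: 3/3 normal; order 16: 1/1 normal.
Total normal subgroups: 7.

7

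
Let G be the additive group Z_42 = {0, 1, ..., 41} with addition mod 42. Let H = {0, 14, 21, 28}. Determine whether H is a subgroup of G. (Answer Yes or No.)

No

|H| = 4 does not divide |G| = 42, so by Lagrange H is not a subgroup.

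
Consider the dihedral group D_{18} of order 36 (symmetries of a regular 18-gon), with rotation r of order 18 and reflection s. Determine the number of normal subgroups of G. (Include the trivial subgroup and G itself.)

9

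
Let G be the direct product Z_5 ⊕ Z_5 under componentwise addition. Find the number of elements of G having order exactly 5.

24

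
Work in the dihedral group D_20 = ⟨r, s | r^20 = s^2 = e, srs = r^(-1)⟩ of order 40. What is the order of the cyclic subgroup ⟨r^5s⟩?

2

Computing powers of r^5s: the smallest k with (r^5s)^k = e is k = 2.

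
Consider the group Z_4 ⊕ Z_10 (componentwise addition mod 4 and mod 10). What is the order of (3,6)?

20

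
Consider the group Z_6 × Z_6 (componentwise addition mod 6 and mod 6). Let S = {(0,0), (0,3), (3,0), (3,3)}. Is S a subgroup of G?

|S| = 4 divides |G| = 36, consistent with Lagrange.
S contains the identity, every element's inverse is in S, and S is closed under +: it is a subgroup.

Yes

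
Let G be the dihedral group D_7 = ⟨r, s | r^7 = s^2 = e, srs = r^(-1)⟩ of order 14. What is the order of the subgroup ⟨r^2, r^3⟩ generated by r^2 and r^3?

|⟨r^2⟩| = 7 and |⟨r^3⟩| = 7, so |H| is a multiple of lcm(7, 7) = 7 and divides |G| = 14.
Closing under the operation: H = {e, r, r^2, r^3, r^4, r^5, r^6}, so |H| = 7.

7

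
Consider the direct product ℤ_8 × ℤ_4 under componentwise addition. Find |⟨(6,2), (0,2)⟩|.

|⟨(6,2)⟩| = 4 and |⟨(0,2)⟩| = 2, so |H| is a multiple of lcm(4, 2) = 4 and divides |G| = 32.
Closing under the operation: H = {(0,0), (0,2), (2,0), (2,2), (4,0), (4,2), (6,0), (6,2)}, so |H| = 8.

8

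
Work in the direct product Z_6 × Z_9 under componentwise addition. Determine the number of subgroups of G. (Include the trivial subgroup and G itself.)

|G| = 54, so by Lagrange every subgroup order divides 54. Divisors: 1, 2, 3, 6, 9, 18, 27, 54.
Subgroups by order — order 1: 1; order 2: 1; order 3: 4; order 6: 4; order 9: 4; order 18: 4; order 27: 1; order 54: 1.
Total: 1 + 1 + 4 + 4 + 4 + 4 + 1 + 1 = 20.

20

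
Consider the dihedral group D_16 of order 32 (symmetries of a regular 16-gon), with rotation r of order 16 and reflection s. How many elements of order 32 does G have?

0

No element of G has order 32 (even though 32 | 32).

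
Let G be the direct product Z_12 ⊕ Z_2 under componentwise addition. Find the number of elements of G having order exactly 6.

6

An element (a,b) has order lcm(ord(a), ord(b)); count pairs with lcm equal to 6.
Enumerating gives 6 such elements.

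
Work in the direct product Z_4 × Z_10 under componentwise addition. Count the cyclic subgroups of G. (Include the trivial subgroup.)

12

Group the elements of G by the cyclic subgroup they generate; each cyclic subgroup of order d accounts for φ(d) elements.
Cyclic subgroups by order — order 1: 1; order 2: 3; order 4: 2; order 5: 1; order 10: 3; order 20: 2.
Total: 12.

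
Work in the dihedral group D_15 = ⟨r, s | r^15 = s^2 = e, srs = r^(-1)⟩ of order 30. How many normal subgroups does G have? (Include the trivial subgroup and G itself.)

G has 28 subgroups. Checking conjugation-invariance by order — order 1: 1/1 normal; order 2: 0/15 normal; order 3: 1/1 normal; order 5: 1/1 normal; order 6: 0/5 normal; order 10: 0/3 normal; order 15: 1/1 normal; order 30: 1/1 normal.
Total normal subgroups: 5.

5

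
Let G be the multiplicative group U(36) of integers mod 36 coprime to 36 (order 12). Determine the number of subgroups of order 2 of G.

3

|G| = 12 and 2 | 12, so subgroups of order 2 are possible by Lagrange.
The subgroups of order 2 are: {1, 17}; {1, 19}; {1, 35}.
So G has 3 subgroups of order 2.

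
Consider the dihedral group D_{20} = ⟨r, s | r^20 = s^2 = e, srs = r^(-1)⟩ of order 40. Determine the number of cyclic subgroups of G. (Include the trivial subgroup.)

Each element a generates a cyclic subgroup ⟨a⟩; distinct elements may generate the same one (a cyclic group of order d has φ(d) generators).
Cyclic subgroups by order — order 1: 1; order 2: 21; order 4: 1; order 5: 1; order 10: 1; order 20: 1.
Total: 26.

26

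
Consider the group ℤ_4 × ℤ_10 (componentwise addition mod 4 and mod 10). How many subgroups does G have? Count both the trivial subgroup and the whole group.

|G| = 40, so by Lagrange every subgroup order divides 40. Divisors: 1, 2, 4, 5, 8, 10, 20, 40.
Subgroups by order — order 1: 1; order 2: 3; order 4: 3; order 5: 1; order 8: 1; order 10: 3; order 20: 3; order 40: 1.
Total: 1 + 3 + 3 + 1 + 1 + 3 + 3 + 1 = 16.

16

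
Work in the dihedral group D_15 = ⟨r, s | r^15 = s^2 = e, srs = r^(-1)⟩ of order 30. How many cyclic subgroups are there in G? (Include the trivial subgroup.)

Group the elements of G by the cyclic subgroup they generate; each cyclic subgroup of order d accounts for φ(d) elements.
Cyclic subgroups by order — order 1: 1; order 2: 15; order 3: 1; order 5: 1; order 15: 1.
Total: 19.

19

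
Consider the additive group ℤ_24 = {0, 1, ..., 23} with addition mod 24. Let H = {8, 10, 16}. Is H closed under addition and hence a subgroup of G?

The identity 0 ∉ H, so H is not a subgroup.

No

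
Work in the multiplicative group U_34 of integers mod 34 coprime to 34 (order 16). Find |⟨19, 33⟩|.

|⟨19⟩| = 8 and |⟨33⟩| = 2, so |H| is a multiple of lcm(8, 2) = 8 and divides |G| = 16.
Closing under the operation: H = {1, 9, 13, 15, 19, 21, 25, 33}, so |H| = 8.

8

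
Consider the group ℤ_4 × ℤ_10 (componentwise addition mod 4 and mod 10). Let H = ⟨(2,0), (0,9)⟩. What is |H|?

20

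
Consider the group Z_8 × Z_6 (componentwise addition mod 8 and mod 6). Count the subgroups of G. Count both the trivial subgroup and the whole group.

22

|G| = 48, so by Lagrange every subgroup order divides 48. Divisors: 1, 2, 3, 4, 6, 8, 12, 16, 24, 48.
Subgroups by order — order 1: 1; order 2: 3; order 3: 1; order 4: 3; order 6: 3; order 8: 3; order 12: 3; order 16: 1; order 24: 3; order 48: 1.
Total: 1 + 3 + 1 + 3 + 3 + 3 + 3 + 1 + 3 + 1 = 22.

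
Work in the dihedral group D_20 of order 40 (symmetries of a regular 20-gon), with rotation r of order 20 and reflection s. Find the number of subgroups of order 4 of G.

11

|G| = 40 and 4 | 40, so subgroups of order 4 are possible by Lagrange.
The subgroups of order 4 are: {e, r^10, s, r^10s}; {e, r^10, rs, r^11s}; {e, r^10, r^2s, r^12s}; {e, r^10, r^3s, r^13s}; … (11 in all).
So G has 11 subgroups of order 4.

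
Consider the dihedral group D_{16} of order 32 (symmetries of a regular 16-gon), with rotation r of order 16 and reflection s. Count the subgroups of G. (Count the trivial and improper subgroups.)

36

|G| = 32, so by Lagrange every subgroup order divides 32. Divisors: 1, 2, 4, 8, 16, 32.
Subgroups by order — order 1: 1; order 2: 17; order 4: 9; order 8: 5; order 16: 3; order 32: 1.
Total: 1 + 17 + 9 + 5 + 3 + 1 = 36.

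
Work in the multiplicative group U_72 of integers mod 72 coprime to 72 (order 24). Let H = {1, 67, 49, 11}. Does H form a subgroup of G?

No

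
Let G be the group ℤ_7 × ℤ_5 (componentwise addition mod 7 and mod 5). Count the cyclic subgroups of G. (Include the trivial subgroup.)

4

Group the elements of G by the cyclic subgroup they generate; each cyclic subgroup of order d accounts for φ(d) elements.
Cyclic subgroups by order — order 1: 1; order 5: 1; order 7: 1; order 35: 1.
Total: 4.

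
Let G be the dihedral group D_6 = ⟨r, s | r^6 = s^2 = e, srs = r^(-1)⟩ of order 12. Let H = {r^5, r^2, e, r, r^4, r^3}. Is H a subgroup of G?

|H| = 6 divides |G| = 12, consistent with Lagrange.
H contains the identity, every element's inverse is in H, and H is closed under ·: it is a subgroup.
In fact H = ⟨r^5⟩.

Yes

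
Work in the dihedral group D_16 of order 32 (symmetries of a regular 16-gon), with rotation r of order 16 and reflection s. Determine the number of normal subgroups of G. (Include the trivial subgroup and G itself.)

8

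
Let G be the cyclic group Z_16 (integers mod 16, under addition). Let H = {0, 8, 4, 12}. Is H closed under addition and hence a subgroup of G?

|H| = 4 divides |G| = 16, consistent with Lagrange.
H contains the identity, every element's inverse is in H, and H is closed under +: it is a subgroup.
In fact H = ⟨4⟩.

Yes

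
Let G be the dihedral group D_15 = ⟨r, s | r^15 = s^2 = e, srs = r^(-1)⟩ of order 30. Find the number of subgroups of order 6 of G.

5

|G| = 30 and 6 | 30, so subgroups of order 6 are possible by Lagrange.
The subgroups of order 6 are: {e, r^5, r^10, s, r^5s, r^10s}; {e, r^5, r^10, rs, r^6s, r^11s}; {e, r^5, r^10, r^2s, r^7s, r^12s}; {e, r^5, r^10, r^3s, r^8s, r^13s}; … (5 in all).
So G has 5 subgroups of order 6.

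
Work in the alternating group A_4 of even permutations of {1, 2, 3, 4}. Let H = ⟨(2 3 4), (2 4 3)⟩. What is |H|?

3

|⟨(2 3 4)⟩| = 3 and |⟨(2 4 3)⟩| = 3, so |H| is a multiple of lcm(3, 3) = 3 and divides |G| = 12.
Closing under the operation: H = {e, (2 3 4), (2 4 3)}, so |H| = 3.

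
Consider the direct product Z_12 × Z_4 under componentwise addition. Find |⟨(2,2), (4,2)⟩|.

|⟨(2,2)⟩| = 6 and |⟨(4,2)⟩| = 6, so |H| is a multiple of lcm(6, 6) = 6 and divides |G| = 48.
Closing under the operation: H = {(0,0), (0,2), (2,0), (2,2), (4,0), (4,2), (6,0), (6,2), (8,0), (8,2), (10,0), (10,2)}, so |H| = 12.

12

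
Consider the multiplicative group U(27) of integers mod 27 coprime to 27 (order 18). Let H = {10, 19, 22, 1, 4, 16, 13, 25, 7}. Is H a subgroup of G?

Yes

|H| = 9 divides |G| = 18, consistent with Lagrange.
H contains the identity, every element's inverse is in H, and H is closed under ·: it is a subgroup.
In fact H = ⟨4⟩.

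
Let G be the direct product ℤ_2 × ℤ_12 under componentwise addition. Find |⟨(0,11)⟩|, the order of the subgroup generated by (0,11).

12

The order of (0,11) in Z_2 × Z_12 is lcm(ord(0) in Z_2, ord(11) in Z_12).
ord(0) = 1 and ord(11) = 12, so |⟨(0,11)⟩| = lcm(1, 12) = 12.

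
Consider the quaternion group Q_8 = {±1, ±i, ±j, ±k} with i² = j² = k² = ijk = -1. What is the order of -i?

4

Computing powers of -i: the smallest k with (-i)^k = e is k = 4.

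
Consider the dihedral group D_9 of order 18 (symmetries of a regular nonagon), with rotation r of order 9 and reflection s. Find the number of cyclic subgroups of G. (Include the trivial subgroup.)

A cyclic subgroup of order d is generated by each of its φ(d) elements of order d, so the cyclic subgroups of order d number (#elements of order d)/φ(d).
Cyclic subgroups by order — order 1: 1; order 2: 9; order 3: 1; order 9: 1.
Total: 12.

12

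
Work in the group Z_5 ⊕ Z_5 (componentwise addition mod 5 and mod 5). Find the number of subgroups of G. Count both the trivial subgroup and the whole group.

8

|G| = 25, so by Lagrange every subgroup order divides 25. Divisors: 1, 5, 25.
Subgroups by order — order 1: 1; order 5: 6; order 25: 1.
Total: 1 + 6 + 1 = 8.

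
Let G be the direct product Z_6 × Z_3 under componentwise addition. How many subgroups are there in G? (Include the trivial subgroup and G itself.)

|G| = 18, so by Lagrange every subgroup order divides 18. Divisors: 1, 2, 3, 6, 9, 18.
Subgroups by order — order 1: 1; order 2: 1; order 3: 4; order 6: 4; order 9: 1; order 18: 1.
Total: 1 + 1 + 4 + 4 + 1 + 1 = 12.

12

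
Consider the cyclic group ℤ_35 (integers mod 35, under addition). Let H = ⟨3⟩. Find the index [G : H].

|⟨3⟩| = 35 and |G| = 35.
By Lagrange, [G : H] = |G|/|H| = 35/35 = 1.

1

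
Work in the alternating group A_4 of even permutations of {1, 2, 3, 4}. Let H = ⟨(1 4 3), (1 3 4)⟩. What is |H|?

3

|⟨(1 4 3)⟩| = 3 and |⟨(1 3 4)⟩| = 3, so |H| is a multiple of lcm(3, 3) = 3 and divides |G| = 12.
Closing under the operation: H = {e, (1 3 4), (1 4 3)}, so |H| = 3.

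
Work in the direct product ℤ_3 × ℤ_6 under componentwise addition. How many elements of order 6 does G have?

An element (a,b) has order lcm(ord(a), ord(b)); count pairs with lcm equal to 6.
Enumerating gives 8 such elements.

8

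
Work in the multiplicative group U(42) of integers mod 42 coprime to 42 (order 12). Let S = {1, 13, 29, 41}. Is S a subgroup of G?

Yes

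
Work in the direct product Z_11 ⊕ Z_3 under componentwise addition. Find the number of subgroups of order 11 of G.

|G| = 33 and 11 | 33, so subgroups of order 11 are possible by Lagrange.
The subgroups of order 11 are: {(0,0), (1,0), (2,0), (3,0), (4,0), (5,0), (6,0), (7,0), (8,0), (9,0), (10,0)}.
So G has 1 subgroup of order 11.

1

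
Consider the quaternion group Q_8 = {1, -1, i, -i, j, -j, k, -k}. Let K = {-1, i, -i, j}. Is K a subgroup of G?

The identity 1 ∉ K, so K is not a subgroup.

No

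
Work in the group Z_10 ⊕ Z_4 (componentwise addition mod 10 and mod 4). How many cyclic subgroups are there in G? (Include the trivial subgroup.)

A cyclic subgroup of order d is generated by each of its φ(d) elements of order d, so the cyclic subgroups of order d number (#elements of order d)/φ(d).
Cyclic subgroups by order — order 1: 1; order 2: 3; order 4: 2; order 5: 1; order 10: 3; order 20: 2.
Total: 12.

12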